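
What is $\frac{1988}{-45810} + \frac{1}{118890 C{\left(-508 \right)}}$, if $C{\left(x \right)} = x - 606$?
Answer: $- \frac{2925529381}{67413721140} \approx -0.043397$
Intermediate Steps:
$C{\left(x \right)} = -606 + x$
$\frac{1988}{-45810} + \frac{1}{118890 C{\left(-508 \right)}} = \frac{1988}{-45810} + \frac{1}{118890 \left(-606 - 508\right)} = 1988 \left(- \frac{1}{45810}\right) + \frac{1}{118890 \left(-1114\right)} = - \frac{994}{22905} + \frac{1}{118890} \left(- \frac{1}{1114}\right) = - \frac{994}{22905} - \frac{1}{132443460} = - \frac{2925529381}{67413721140}$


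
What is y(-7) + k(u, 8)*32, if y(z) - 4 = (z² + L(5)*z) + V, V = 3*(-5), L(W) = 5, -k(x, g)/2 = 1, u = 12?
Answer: -61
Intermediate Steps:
k(x, g) = -2 (k(x, g) = -2*1 = -2)
V = -15
y(z) = -11 + z² + 5*z (y(z) = 4 + ((z² + 5*z) - 15) = 4 + (-15 + z² + 5*z) = -11 + z² + 5*z)
y(-7) + k(u, 8)*32 = (-11 + (-7)² + 5*(-7)) - 2*32 = (-11 + 49 - 35) - 64 = 3 - 64 = -61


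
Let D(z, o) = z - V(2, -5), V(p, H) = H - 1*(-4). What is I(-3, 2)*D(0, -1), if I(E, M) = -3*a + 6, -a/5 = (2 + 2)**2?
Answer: 246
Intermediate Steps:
V(p, H) = 4 + H (V(p, H) = H + 4 = 4 + H)
a = -80 (a = -5*(2 + 2)**2 = -5*4**2 = -5*16 = -80)
D(z, o) = 1 + z (D(z, o) = z - (4 - 5) = z - 1*(-1) = z + 1 = 1 + z)
I(E, M) = 246 (I(E, M) = -3*(-80) + 6 = 240 + 6 = 246)
I(-3, 2)*D(0, -1) = 246*(1 + 0) = 246*1 = 246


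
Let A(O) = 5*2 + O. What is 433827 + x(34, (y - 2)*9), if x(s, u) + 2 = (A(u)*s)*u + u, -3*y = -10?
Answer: 442813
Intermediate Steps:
A(O) = 10 + O
y = 10/3 (y = -⅓*(-10) = 10/3 ≈ 3.3333)
x(s, u) = -2 + u + s*u*(10 + u) (x(s, u) = -2 + (((10 + u)*s)*u + u) = -2 + ((s*(10 + u))*u + u) = -2 + (s*u*(10 + u) + u) = -2 + (u + s*u*(10 + u)) = -2 + u + s*u*(10 + u))
433827 + x(34, (y - 2)*9) = 433827 + (-2 + (10/3 - 2)*9 + 34*((10/3 - 2)*9)*(10 + (10/3 - 2)*9)) = 433827 + (-2 + (4/3)*9 + 34*((4/3)*9)*(10 + (4/3)*9)) = 433827 + (-2 + 12 + 34*12*(10 + 12)) = 433827 + (-2 + 12 + 34*12*22) = 433827 + (-2 + 12 + 8976) = 433827 + 8986 = 442813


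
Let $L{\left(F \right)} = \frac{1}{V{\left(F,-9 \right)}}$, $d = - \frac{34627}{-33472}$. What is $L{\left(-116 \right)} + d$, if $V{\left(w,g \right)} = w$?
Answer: $\frac{995815}{970688} \approx 1.0259$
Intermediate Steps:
$d = \frac{34627}{33472}$ ($d = \left(-34627\right) \left(- \frac{1}{33472}\right) = \frac{34627}{33472} \approx 1.0345$)
$L{\left(F \right)} = \frac{1}{F}$
$L{\left(-116 \right)} + d = \frac{1}{-116} + \frac{34627}{33472} = - \frac{1}{116} + \frac{34627}{33472} = \frac{995815}{970688}$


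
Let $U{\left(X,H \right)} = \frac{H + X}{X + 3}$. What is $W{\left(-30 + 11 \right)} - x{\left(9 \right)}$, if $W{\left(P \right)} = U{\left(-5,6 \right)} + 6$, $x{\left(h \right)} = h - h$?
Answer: $\frac{11}{2} \approx 5.5$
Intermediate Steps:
$x{\left(h \right)} = 0$
$U{\left(X,H \right)} = \frac{H + X}{3 + X}$
$W{\left(P \right)} = \frac{11}{2}$ ($W{\left(P \right)} = \frac{6 - 5}{3 - 5} + 6 = \frac{1}{-2} \cdot 1 + 6 = \left(- \frac{1}{2}\right) 1 + 6 = - \frac{1}{2} + 6 = \frac{11}{2}$)
$W{\left(-30 + 11 \right)} - x{\left(9 \right)} = \frac{11}{2} - 0 = \frac{11}{2} + 0 = \frac{11}{2}$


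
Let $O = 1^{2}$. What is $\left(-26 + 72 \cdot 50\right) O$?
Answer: $3574$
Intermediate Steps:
$O = 1$
$\left(-26 + 72 \cdot 50\right) O = \left(-26 + 72 \cdot 50\right) 1 = \left(-26 + 3600\right) 1 = 3574 \cdot 1 = 3574$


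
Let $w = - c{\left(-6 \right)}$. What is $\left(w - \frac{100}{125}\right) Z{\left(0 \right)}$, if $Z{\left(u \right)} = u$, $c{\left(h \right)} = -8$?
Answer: $0$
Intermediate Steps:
$w = 8$ ($w = \left(-1\right) \left(-8\right) = 8$)
$\left(w - \frac{100}{125}\right) Z{\left(0 \right)} = \left(8 - \frac{100}{125}\right) 0 = \left(8 - \frac{4}{5}\right) 0 = \frac{36}{5} \cdot 0 = 0$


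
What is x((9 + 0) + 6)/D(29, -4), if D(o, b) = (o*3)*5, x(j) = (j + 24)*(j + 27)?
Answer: 546/145 ≈ 3.7655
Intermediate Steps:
x(j) = (24 + j)*(27 + j)
D(o, b) = 15*o (D(o, b) = (3*o)*5 = 15*o)
x((9 + 0) + 6)/D(29, -4) = (648 + ((9 + 0) + 6)² + 51*((9 + 0) + 6))/((15*29)) = (648 + (9 + 6)² + 51*(9 + 6))/435 = (648 + 15² + 51*15)*(1/435) = (648 + 225 + 765)*(1/435) = 1638*(1/435) = 546/145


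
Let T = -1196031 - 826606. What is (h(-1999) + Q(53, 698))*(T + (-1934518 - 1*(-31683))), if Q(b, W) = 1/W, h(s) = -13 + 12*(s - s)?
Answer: 17807903728/349 ≈ 5.1026e+7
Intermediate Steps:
h(s) = -13 (h(s) = -13 + 12*0 = -13 + 0 = -13)
T = -2022637
(h(-1999) + Q(53, 698))*(T + (-1934518 - 1*(-31683))) = (-13 + 1/698)*(-2022637 + (-1934518 - 1*(-31683))) = (-13 + 1/698)*(-2022637 + (-1934518 + 31683)) = -9073*(-2022637 - 1902835)/698 = -9073/698*(-3925472) = 17807903728/349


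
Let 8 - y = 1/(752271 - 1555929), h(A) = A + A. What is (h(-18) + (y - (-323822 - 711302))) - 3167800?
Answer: -1713964631231/803658 ≈ -2.1327e+6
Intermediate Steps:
h(A) = 2*A
y = 6429265/803658 (y = 8 - 1/(752271 - 1555929) = 8 - 1/(-803658) = 8 - 1*(-1/803658) = 8 + 1/803658 = 6429265/803658 ≈ 8.0000)
(h(-18) + (y - (-323822 - 711302))) - 3167800 = (2*(-18) + (6429265/803658 - (-323822 - 711302))) - 3167800 = (-36 + (6429265/803658 - 1*(-1035124))) - 3167800 = (-36 + (6429265/803658 + 1035124)) - 3167800 = (-36 + 831892112857/803658) - 3167800 = 831863181169/803658 - 3167800 = -1713964631231/803658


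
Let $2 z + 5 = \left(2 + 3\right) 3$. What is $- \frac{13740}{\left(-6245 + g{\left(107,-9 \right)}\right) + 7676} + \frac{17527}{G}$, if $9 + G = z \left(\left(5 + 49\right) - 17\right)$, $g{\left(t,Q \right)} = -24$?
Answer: $\frac{7414083}{82544} \approx 89.82$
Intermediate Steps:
$z = 5$ ($z = - \frac{5}{2} + \frac{\left(2 + 3\right) 3}{2} = - \frac{5}{2} + \frac{5 \cdot 3}{2} = - \frac{5}{2} + \frac{1}{2} \cdot 15 = - \frac{5}{2} + \frac{15}{2} = 5$)
$G = 176$ ($G = -9 + 5 \left(\left(5 + 49\right) - 17\right) = -9 + 5 \left(54 - 17\right) = -9 + 5 \cdot 37 = -9 + 185 = 176$)
$- \frac{13740}{\left(-6245 + g{\left(107,-9 \right)}\right) + 7676} + \frac{17527}{G} = - \frac{13740}{\left(-6245 - 24\right) + 7676} + \frac{17527}{176} = - \frac{13740}{-6269 + 7676} + 17527 \cdot \frac{1}{176} = - \frac{13740}{1407} + \frac{17527}{176} = \left(-13740\right) \frac{1}{1407} + \frac{17527}{176} = - \frac{4580}{469} + \frac{17527}{176} = \frac{7414083}{82544}$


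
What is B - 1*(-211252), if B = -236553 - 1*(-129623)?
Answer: 104322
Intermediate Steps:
B = -106930 (B = -236553 + 129623 = -106930)
B - 1*(-211252) = -106930 - 1*(-211252) = -106930 + 211252 = 104322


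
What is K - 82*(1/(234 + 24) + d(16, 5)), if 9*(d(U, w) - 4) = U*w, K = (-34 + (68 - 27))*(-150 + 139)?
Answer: -438938/387 ≈ -1134.2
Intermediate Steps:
K = -77 (K = (-34 + 41)*(-11) = 7*(-11) = -77)
d(U, w) = 4 + U*w/9 (d(U, w) = 4 + (U*w)/9 = 4 + U*w/9)
K - 82*(1/(234 + 24) + d(16, 5)) = -77 - 82*(1/(234 + 24) + (4 + (⅑)*16*5)) = -77 - 82*(1/258 + (4 + 80/9)) = -77 - 82*(1/258 + 116/9) = -77 - 82*9979/774 = -77 - 409139/387 = -438938/387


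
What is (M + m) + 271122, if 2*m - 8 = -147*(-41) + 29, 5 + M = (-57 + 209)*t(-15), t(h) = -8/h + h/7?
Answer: 28759957/105 ≈ 2.7390e+5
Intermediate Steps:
t(h) = -8/h + h/7 (t(h) = -8/h + h*(1/7) = -8/h + h/7)
M = -26213/105 (M = -5 + (-57 + 209)*(-8/(-15) + (1/7)*(-15)) = -5 + 152*(-8*(-1/15) - 15/7) = -5 + 152*(8/15 - 15/7) = -5 + 152*(-169/105) = -5 - 25688/105 = -26213/105 ≈ -249.65)
m = 3032 (m = 4 + (-147*(-41) + 29)/2 = 4 + (6027 + 29)/2 = 4 + (1/2)*6056 = 4 + 3028 = 3032)
(M + m) + 271122 = (-26213/105 + 3032) + 271122 = 292147/105 + 271122 = 28759957/105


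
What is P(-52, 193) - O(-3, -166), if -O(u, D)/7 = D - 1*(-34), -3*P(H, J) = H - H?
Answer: -924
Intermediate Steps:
P(H, J) = 0 (P(H, J) = -(H - H)/3 = -⅓*0 = 0)
O(u, D) = -238 - 7*D (O(u, D) = -7*(D - 1*(-34)) = -7*(D + 34) = -7*(34 + D) = -238 - 7*D)
P(-52, 193) - O(-3, -166) = 0 - (-238 - 7*(-166)) = 0 - (-238 + 1162) = 0 - 1*924 = 0 - 924 = -924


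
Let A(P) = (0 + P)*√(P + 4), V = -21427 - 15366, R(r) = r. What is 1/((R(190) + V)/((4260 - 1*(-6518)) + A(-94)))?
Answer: -10778/36603 + 94*I*√10/12201 ≈ -0.29446 + 0.024363*I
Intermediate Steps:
V = -36793
A(P) = P*√(4 + P)
1/((R(190) + V)/((4260 - 1*(-6518)) + A(-94))) = 1/((190 - 36793)/((4260 - 1*(-6518)) - 94*√(4 - 94))) = 1/(-36603/((4260 + 6518) - 282*I*√10)) = 1/(-36603/(10778 - 282*I*√10)) = -10778/36603 + 94*I*√10/12201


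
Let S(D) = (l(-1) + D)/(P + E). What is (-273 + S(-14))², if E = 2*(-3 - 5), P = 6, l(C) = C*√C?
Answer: (2716 - I)²/100 ≈ 73767.0 - 54.32*I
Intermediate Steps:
l(C) = C^(3/2)
E = -16 (E = 2*(-8) = -16)
S(D) = -D/10 + I/10 (S(D) = ((-1)^(3/2) + D)/(6 - 16) = (-I + D)/(-10) = (D - I)*(-⅒) = -D/10 + I/10)
(-273 + S(-14))² = (-273 + (-⅒*(-14) + I/10))² = (-273 + (7/5 + I/10))² = (-1358/5 + I/10)²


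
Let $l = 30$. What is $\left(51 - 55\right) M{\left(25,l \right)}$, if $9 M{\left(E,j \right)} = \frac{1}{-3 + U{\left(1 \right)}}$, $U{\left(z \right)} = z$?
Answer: $\frac{2}{9} \approx 0.22222$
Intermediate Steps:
$M{\left(E,j \right)} = - \frac{1}{18}$ ($M{\left(E,j \right)} = \frac{1}{9 \left(-3 + 1\right)} = \frac{1}{9 \left(-2\right)} = \frac{1}{9} \left(- \frac{1}{2}\right) = - \frac{1}{18}$)
$\left(51 - 55\right) M{\left(25,l \right)} = \left(51 - 55\right) \left(- \frac{1}{18}\right) = \left(-4\right) \left(- \frac{1}{18}\right) = \frac{2}{9}$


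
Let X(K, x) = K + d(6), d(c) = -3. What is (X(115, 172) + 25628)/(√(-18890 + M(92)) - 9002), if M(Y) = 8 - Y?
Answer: -38618580/13509163 - 4290*I*√18974/13509163 ≈ -2.8587 - 0.043743*I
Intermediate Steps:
X(K, x) = -3 + K (X(K, x) = K - 3 = -3 + K)
(X(115, 172) + 25628)/(√(-18890 + M(92)) - 9002) = ((-3 + 115) + 25628)/(√(-18890 + (8 - 1*92)) - 9002) = (112 + 25628)/(√(-18890 + (8 - 92)) - 9002) = 25740/(√(-18890 - 84) - 9002) = 25740/(√(-18974) - 9002) = 25740/(I*√18974 - 9002) = 25740/(-9002 + I*√18974)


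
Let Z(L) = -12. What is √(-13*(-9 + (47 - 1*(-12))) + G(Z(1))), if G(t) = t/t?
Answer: I*√649 ≈ 25.475*I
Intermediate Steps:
G(t) = 1
√(-13*(-9 + (47 - 1*(-12))) + G(Z(1))) = √(-13*(-9 + (47 - 1*(-12))) + 1) = √(-13*(-9 + (47 + 12)) + 1) = √(-13*(-9 + 59) + 1) = √(-13*50 + 1) = √(-650 + 1) = √(-649) = I*√649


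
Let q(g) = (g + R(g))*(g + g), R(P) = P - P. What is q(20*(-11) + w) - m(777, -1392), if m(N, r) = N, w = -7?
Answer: 102281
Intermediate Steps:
R(P) = 0
q(g) = 2*g² (q(g) = (g + 0)*(g + g) = g*(2*g) = 2*g²)
q(20*(-11) + w) - m(777, -1392) = 2*(20*(-11) - 7)² - 1*777 = 2*(-220 - 7)² - 777 = 2*(-227)² - 777 = 2*51529 - 777 = 103058 - 777 = 102281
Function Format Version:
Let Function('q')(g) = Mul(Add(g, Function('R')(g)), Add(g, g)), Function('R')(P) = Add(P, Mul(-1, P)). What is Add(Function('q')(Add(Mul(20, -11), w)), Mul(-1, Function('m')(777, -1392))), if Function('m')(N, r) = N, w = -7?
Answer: 102281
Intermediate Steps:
Function('R')(P) = 0
Function('q')(g) = Mul(2, Pow(g, 2)) (Function('q')(g) = Mul(Add(g, 0), Add(g, g)) = Mul(g, Mul(2, g)) = Mul(2, Pow(g, 2)))
Add(Function('q')(Add(Mul(20, -11), w)), Mul(-1, Function('m')(777, -1392))) = Add(Mul(2, Pow(Add(Mul(20, -11), -7), 2)), Mul(-1, 777)) = Add(Mul(2, Pow(Add(-220, -7), 2)), -777) = Add(Mul(2, Pow(-227, 2)), -777) = Add(Mul(2, 51529), -777) = Add(103058, -777) = 102281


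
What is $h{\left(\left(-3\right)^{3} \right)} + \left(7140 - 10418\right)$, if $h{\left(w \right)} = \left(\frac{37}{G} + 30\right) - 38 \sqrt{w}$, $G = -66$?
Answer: $- \frac{214405}{66} - 114 i \sqrt{3} \approx -3248.6 - 197.45 i$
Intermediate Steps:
$h{\left(w \right)} = \frac{1943}{66} - 38 \sqrt{w}$ ($h{\left(w \right)} = \left(\frac{37}{-66} + 30\right) - 38 \sqrt{w} = \left(37 \left(- \frac{1}{66}\right) + 30\right) - 38 \sqrt{w} = \left(- \frac{37}{66} + 30\right) - 38 \sqrt{w} = \frac{1943}{66} - 38 \sqrt{w}$)
$h{\left(\left(-3\right)^{3} \right)} + \left(7140 - 10418\right) = \left(\frac{1943}{66} - 38 \sqrt{\left(-3\right)^{3}}\right) + \left(7140 - 10418\right) = \left(\frac{1943}{66} - 38 \sqrt{-27}\right) + \left(7140 - 10418\right) = \left(\frac{1943}{66} - 38 \cdot 3 i \sqrt{3}\right) - 3278 = \left(\frac{1943}{66} - 114 i \sqrt{3}\right) - 3278 = - \frac{214405}{66} - 114 i \sqrt{3}$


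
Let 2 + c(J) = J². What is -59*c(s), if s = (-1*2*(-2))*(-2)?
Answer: -3658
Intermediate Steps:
s = -8 (s = -2*(-2)*(-2) = 4*(-2) = -8)
c(J) = -2 + J²
-59*c(s) = -59*(-2 + (-8)²) = -59*(-2 + 64) = -59*62 = -3658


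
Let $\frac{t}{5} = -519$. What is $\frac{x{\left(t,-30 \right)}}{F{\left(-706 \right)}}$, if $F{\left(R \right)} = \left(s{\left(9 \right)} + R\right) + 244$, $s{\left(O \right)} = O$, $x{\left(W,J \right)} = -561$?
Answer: $\frac{187}{151} \approx 1.2384$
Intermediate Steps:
$t = -2595$ ($t = 5 \left(-519\right) = -2595$)
$F{\left(R \right)} = 253 + R$ ($F{\left(R \right)} = \left(9 + R\right) + 244 = 253 + R$)
$\frac{x{\left(t,-30 \right)}}{F{\left(-706 \right)}} = - \frac{561}{253 - 706} = - \frac{561}{-453} = \left(-561\right) \left(- \frac{1}{453}\right) = \frac{187}{151}$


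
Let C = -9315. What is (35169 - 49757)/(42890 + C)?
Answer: -14588/33575 ≈ -0.43449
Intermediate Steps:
(35169 - 49757)/(42890 + C) = (35169 - 49757)/(42890 - 9315) = -14588/33575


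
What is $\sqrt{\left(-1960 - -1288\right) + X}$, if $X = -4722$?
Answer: $i \sqrt{5394} \approx 73.444 i$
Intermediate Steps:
$\sqrt{\left(-1960 - -1288\right) + X} = \sqrt{\left(-1960 - -1288\right) - 4722} = \sqrt{\left(-1960 + 1288\right) - 4722} = \sqrt{-672 - 4722} = \sqrt{-5394} = i \sqrt{5394}$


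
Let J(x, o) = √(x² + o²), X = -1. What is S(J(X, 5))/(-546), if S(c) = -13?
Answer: 1/42 ≈ 0.023810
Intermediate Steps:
J(x, o) = √(o² + x²)
S(J(X, 5))/(-546) = -13/(-546) = -13*(-1/546) = 1/42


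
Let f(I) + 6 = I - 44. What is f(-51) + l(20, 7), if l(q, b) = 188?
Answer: 87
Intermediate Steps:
f(I) = -50 + I (f(I) = -6 + (I - 44) = -6 + (-44 + I) = -50 + I)
f(-51) + l(20, 7) = (-50 - 51) + 188 = -101 + 188 = 87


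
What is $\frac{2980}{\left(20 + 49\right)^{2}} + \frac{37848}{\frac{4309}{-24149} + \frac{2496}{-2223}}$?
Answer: $- \frac{421105082356}{14478201} \approx -29085.0$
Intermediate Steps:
$\frac{2980}{\left(20 + 49\right)^{2}} + \frac{37848}{\frac{4309}{-24149} + \frac{2496}{-2223}} = \frac{2980}{69^{2}} + \frac{37848}{4309 \left(- \frac{1}{24149}\right) + 2496 \left(- \frac{1}{2223}\right)} = \frac{2980}{4761} + \frac{37848}{- \frac{139}{779} - \frac{64}{57}} = 2980 \cdot \frac{1}{4761} + \frac{37848}{- \frac{3041}{2337}} = \frac{2980}{4761} + 37848 \left(- \frac{2337}{3041}\right) = \frac{2980}{4761} - \frac{88450776}{3041} = - \frac{421105082356}{14478201}$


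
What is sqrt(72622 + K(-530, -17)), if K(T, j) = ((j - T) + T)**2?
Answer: sqrt(72911) ≈ 270.02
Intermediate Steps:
K(T, j) = j**2
sqrt(72622 + K(-530, -17)) = sqrt(72622 + (-17)**2) = sqrt(72622 + 289) = sqrt(72911)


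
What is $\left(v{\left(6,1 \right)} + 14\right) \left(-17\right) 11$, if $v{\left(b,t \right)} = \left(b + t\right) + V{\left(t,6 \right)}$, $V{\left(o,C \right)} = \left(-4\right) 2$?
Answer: $-2431$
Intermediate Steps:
$V{\left(o,C \right)} = -8$
$v{\left(b,t \right)} = -8 + b + t$ ($v{\left(b,t \right)} = \left(b + t\right) - 8 = -8 + b + t$)
$\left(v{\left(6,1 \right)} + 14\right) \left(-17\right) 11 = \left(\left(-8 + 6 + 1\right) + 14\right) \left(-17\right) 11 = \left(-1 + 14\right) \left(-17\right) 11 = 13 \left(-17\right) 11 = \left(-221\right) 11 = -2431$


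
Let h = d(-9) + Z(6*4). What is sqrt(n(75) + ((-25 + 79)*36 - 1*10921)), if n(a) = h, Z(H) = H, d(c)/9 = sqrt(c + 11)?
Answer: sqrt(-8953 + 9*sqrt(2)) ≈ 94.553*I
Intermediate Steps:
d(c) = 9*sqrt(11 + c) (d(c) = 9*sqrt(c + 11) = 9*sqrt(11 + c))
h = 24 + 9*sqrt(2) (h = 9*sqrt(11 - 9) + 6*4 = 9*sqrt(2) + 24 = 24 + 9*sqrt(2) ≈ 36.728)
n(a) = 24 + 9*sqrt(2)
sqrt(n(75) + ((-25 + 79)*36 - 1*10921)) = sqrt((24 + 9*sqrt(2)) + ((-25 + 79)*36 - 1*10921)) = sqrt((24 + 9*sqrt(2)) + (54*36 - 10921)) = sqrt((24 + 9*sqrt(2)) + (1944 - 10921)) = sqrt((24 + 9*sqrt(2)) - 8977) = sqrt(-8953 + 9*sqrt(2))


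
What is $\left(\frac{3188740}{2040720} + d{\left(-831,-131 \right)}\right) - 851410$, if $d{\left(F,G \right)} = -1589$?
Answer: $- \frac{87036446527}{102036} \approx -8.53 \cdot 10^{5}$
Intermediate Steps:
$\left(\frac{3188740}{2040720} + d{\left(-831,-131 \right)}\right) - 851410 = \left(\frac{3188740}{2040720} - 1589\right) - 851410 = \left(3188740 \cdot \frac{1}{2040720} - 1589\right) - 851410 = \left(\frac{159437}{102036} - 1589\right) - 851410 = - \frac{161975767}{102036} - 851410 = - \frac{87036446527}{102036}$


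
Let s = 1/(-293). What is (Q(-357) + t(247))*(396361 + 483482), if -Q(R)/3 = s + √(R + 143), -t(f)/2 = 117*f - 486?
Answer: -14649399147645/293 - 2639529*I*√214 ≈ -4.9998e+10 - 3.8613e+7*I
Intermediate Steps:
s = -1/293 ≈ -0.0034130
t(f) = 972 - 234*f (t(f) = -2*(117*f - 486) = -2*(-486 + 117*f) = 972 - 234*f)
Q(R) = 3/293 - 3*√(143 + R) (Q(R) = -3*(-1/293 + √(R + 143)) = -3*(-1/293 + √(143 + R)) = 3/293 - 3*√(143 + R))
(Q(-357) + t(247))*(396361 + 483482) = ((3/293 - 3*√(143 - 357)) + (972 - 234*247))*(396361 + 483482) = ((3/293 - 3*I*√214) + (972 - 57798))*879843 = ((3/293 - 3*I*√214) - 56826)*879843 = (-16650015/293 - 3*I*√214)*879843 = -14649399147645/293 - 2639529*I*√214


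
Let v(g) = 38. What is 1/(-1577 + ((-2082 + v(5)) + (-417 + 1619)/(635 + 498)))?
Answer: -1133/4101391 ≈ -0.00027625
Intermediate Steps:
1/(-1577 + ((-2082 + v(5)) + (-417 + 1619)/(635 + 498))) = 1/(-1577 + ((-2082 + 38) + (-417 + 1619)/(635 + 498))) = 1/(-1577 + (-2044 + 1202/1133)) = 1/(-1577 - 2314650/1133) = 1/(-4101391/1133) = -1133/4101391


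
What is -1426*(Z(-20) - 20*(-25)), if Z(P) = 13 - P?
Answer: -760058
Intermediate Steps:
-1426*(Z(-20) - 20*(-25)) = -1426*((13 - 1*(-20)) - 20*(-25)) = -1426*((13 + 20) + 500) = -1426*(33 + 500) = -1426*533 = -760058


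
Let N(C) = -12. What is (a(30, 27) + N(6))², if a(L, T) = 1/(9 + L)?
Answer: 218089/1521 ≈ 143.39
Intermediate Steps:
(a(30, 27) + N(6))² = (1/(9 + 30) - 12)² = (1/39 - 12)² = (-467/39)² = 218089/1521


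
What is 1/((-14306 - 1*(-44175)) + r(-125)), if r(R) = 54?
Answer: 1/29923 ≈ 3.3419e-5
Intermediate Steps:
1/((-14306 - 1*(-44175)) + r(-125)) = 1/((-14306 - 1*(-44175)) + 54) = 1/((-14306 + 44175) + 54) = 1/(29869 + 54) = 1/29923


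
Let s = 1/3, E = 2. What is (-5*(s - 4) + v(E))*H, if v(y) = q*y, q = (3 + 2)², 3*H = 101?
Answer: 20705/9 ≈ 2300.6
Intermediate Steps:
H = 101/3 (H = (⅓)*101 = 101/3 ≈ 33.667)
q = 25 (q = 5² = 25)
s = ⅓ (s = 1*(⅓) = ⅓ ≈ 0.33333)
v(y) = 25*y
(-5*(s - 4) + v(E))*H = (-5*(⅓ - 4) + 25*2)*(101/3) = (-5*(-11/3) + 50)*(101/3) = (55/3 + 50)*(101/3) = (205/3)*(101/3) = 20705/9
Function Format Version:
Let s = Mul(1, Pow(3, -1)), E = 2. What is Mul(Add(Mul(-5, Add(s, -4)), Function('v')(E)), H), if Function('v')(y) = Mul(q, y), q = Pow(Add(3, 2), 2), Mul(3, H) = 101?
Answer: Rational(20705, 9) ≈ 2300.6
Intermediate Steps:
H = Rational(101, 3) (H = Mul(Rational(1, 3), 101) = Rational(101, 3) ≈ 33.667)
q = 25 (q = Pow(5, 2) = 25)
s = Rational(1, 3) (s = Mul(1, Rational(1, 3)) = Rational(1, 3) ≈ 0.33333)
Function('v')(y) = Mul(25, y)
Mul(Add(Mul(-5, Add(s, -4)), Function('v')(E)), H) = Mul(Add(Mul(-5, Add(Rational(1, 3), -4)), Mul(25, 2)), Rational(101, 3)) = Mul(Add(Mul(-5, Rational(-11, 3)), 50), Rational(101, 3)) = Mul(Add(Rational(55, 3), 50), Rational(101, 3)) = Mul(Rational(205, 3), Rational(101, 3)) = Rational(20705, 9)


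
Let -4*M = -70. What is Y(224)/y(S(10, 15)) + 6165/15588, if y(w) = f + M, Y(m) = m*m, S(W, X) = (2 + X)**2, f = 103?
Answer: 173974749/417412 ≈ 416.79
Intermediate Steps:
M = 35/2 (M = -1/4*(-70) = 35/2 ≈ 17.500)
Y(m) = m**2
y(w) = 241/2 (y(w) = 103 + 35/2 = 241/2)
Y(224)/y(S(10, 15)) + 6165/15588 = 224**2/(241/2) + 6165/15588 = 50176*(2/241) + 6165*(1/15588) = 100352/241 + 685/1732 = 173974749/417412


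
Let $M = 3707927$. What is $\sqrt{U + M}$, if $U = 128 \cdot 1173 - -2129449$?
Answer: $72 \sqrt{1155} \approx 2446.9$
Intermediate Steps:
$U = 2279593$ ($U = 150144 + 2129449 = 2279593$)
$\sqrt{U + M} = \sqrt{2279593 + 3707927} = \sqrt{5987520} = 72 \sqrt{1155}$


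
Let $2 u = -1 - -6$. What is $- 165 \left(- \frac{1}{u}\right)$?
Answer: $66$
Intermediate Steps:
$u = \frac{5}{2}$ ($u = \frac{-1 - -6}{2} = \frac{-1 + 6}{2} = \frac{1}{2} \cdot 5 = \frac{5}{2} \approx 2.5$)
$- 165 \left(- \frac{1}{u}\right) = - 165 \left(- \frac{1}{\frac{5}{2}}\right) = - 165 \left(\left(-1\right) \frac{2}{5}\right) = \left(-165\right) \left(- \frac{2}{5}\right) = 66$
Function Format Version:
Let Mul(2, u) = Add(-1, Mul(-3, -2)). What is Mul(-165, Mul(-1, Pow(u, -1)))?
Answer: 66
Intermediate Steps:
u = Rational(5, 2) (u = Mul(Rational(1, 2), Add(-1, Mul(-3, -2))) = Mul(Rational(1, 2), Add(-1, 6)) = Mul(Rational(1, 2), 5) = Rational(5, 2) ≈ 2.5000)
Mul(-165, Mul(-1, Pow(u, -1))) = Mul(-165, Mul(-1, Pow(Rational(5, 2), -1))) = Mul(-165, Mul(-1, Rational(2, 5))) = Mul(-165, Rational(-2, 5)) = 66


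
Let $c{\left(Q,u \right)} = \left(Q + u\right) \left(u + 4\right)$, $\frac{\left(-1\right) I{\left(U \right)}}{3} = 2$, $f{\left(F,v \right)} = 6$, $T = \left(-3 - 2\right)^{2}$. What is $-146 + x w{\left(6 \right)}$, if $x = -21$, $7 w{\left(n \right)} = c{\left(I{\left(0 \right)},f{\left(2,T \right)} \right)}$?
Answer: $-146$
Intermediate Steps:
$T = 25$ ($T = \left(-5\right)^{2} = 25$)
$I{\left(U \right)} = -6$ ($I{\left(U \right)} = \left(-3\right) 2 = -6$)
$c{\left(Q,u \right)} = \left(4 + u\right) \left(Q + u\right)$ ($c{\left(Q,u \right)} = \left(Q + u\right) \left(4 + u\right) = \left(4 + u\right) \left(Q + u\right)$)
$w{\left(n \right)} = 0$ ($w{\left(n \right)} = \frac{6^{2} + 4 \left(-6\right) + 4 \cdot 6 - 36}{7} = \frac{36 - 24 + 24 - 36}{7} = \frac{1}{7} \cdot 0 = 0$)
$-146 + x w{\left(6 \right)} = -146 - 0 = -146 + 0 = -146$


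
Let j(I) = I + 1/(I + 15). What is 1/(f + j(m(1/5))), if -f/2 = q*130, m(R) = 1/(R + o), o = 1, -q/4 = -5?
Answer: -570/2963489 ≈ -0.00019234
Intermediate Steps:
q = 20 (q = -4*(-5) = 20)
m(R) = 1/(1 + R) (m(R) = 1/(R + 1) = 1/(1 + R))
j(I) = I + 1/(15 + I)
f = -5200 (f = -40*130 = -2*2600 = -5200)
1/(f + j(m(1/5))) = 1/(-5200 + (1 + (1/(1 + 1/5))**2 + 15/(1 + 1/5))/(15 + 1/(1 + 1/5))) = 1/(-5200 + (1 + (1/(6/5))**2 + 15/(6/5))/(15 + 1/(6/5))) = 1/(-5200 + (1 + (5/6)**2 + 15*(5/6))/(15 + 5/6)) = 1/(-5200 + (1 + 25/36 + 25/2)/(95/6)) = 1/(-5200 + (6/95)*(511/36)) = 1/(-5200 + 511/570) = 1/(-2963489/570) = -570/2963489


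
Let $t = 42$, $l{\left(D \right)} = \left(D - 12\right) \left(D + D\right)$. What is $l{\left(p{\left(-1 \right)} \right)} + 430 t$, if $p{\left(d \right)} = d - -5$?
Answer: $17996$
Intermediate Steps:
$p{\left(d \right)} = 5 + d$ ($p{\left(d \right)} = d + 5 = 5 + d$)
$l{\left(D \right)} = 2 D \left(-12 + D\right)$ ($l{\left(D \right)} = \left(-12 + D\right) 2 D = 2 D \left(-12 + D\right)$)
$l{\left(p{\left(-1 \right)} \right)} + 430 t = 2 \left(5 - 1\right) \left(-12 + \left(5 - 1\right)\right) + 430 \cdot 42 = 2 \cdot 4 \left(-12 + 4\right) + 18060 = 2 \cdot 4 \left(-8\right) + 18060 = -64 + 18060 = 17996$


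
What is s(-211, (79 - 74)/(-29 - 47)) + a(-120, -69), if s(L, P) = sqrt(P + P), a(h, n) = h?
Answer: -120 + I*sqrt(190)/38 ≈ -120.0 + 0.36274*I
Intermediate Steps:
s(L, P) = sqrt(2)*sqrt(P) (s(L, P) = sqrt(2*P) = sqrt(2)*sqrt(P))
s(-211, (79 - 74)/(-29 - 47)) + a(-120, -69) = sqrt(2)*sqrt((79 - 74)/(-29 - 47)) - 120 = sqrt(2)*sqrt(5/(-76)) - 120 = sqrt(2)*sqrt(5*(-1/76)) - 120 = sqrt(2)*sqrt(-5/76) - 120 = sqrt(2)*(I*sqrt(95)/38) - 120 = I*sqrt(190)/38 - 120 = -120 + I*sqrt(190)/38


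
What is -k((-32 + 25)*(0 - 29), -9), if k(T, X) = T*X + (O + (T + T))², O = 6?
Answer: -167917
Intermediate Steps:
k(T, X) = (6 + 2*T)² + T*X (k(T, X) = T*X + (6 + (T + T))² = T*X + (6 + 2*T)² = (6 + 2*T)² + T*X)
-k((-32 + 25)*(0 - 29), -9) = -(4*(3 + (-32 + 25)*(0 - 29))² + ((-32 + 25)*(0 - 29))*(-9)) = -(4*(3 - 7*(-29))² - 7*(-29)*(-9)) = -(4*(3 + 203)² + 203*(-9)) = -(4*206² - 1827) = -(4*42436 - 1827) = -(169744 - 1827) = -1*167917 = -167917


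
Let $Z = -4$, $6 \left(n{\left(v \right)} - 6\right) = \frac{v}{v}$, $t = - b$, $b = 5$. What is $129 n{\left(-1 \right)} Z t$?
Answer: $15910$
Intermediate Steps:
$t = -5$ ($t = \left(-1\right) 5 = -5$)
$n{\left(v \right)} = \frac{37}{6}$ ($n{\left(v \right)} = 6 + \frac{v \frac{1}{v}}{6} = 6 + \frac{1}{6} \cdot 1 = 6 + \frac{1}{6} = \frac{37}{6}$)
$129 n{\left(-1 \right)} Z t = 129 \cdot \frac{37}{6} \left(-4\right) \left(-5\right) = 129 \left(\left(- \frac{74}{3}\right) \left(-5\right)\right) = 129 \cdot \frac{370}{3} = 15910$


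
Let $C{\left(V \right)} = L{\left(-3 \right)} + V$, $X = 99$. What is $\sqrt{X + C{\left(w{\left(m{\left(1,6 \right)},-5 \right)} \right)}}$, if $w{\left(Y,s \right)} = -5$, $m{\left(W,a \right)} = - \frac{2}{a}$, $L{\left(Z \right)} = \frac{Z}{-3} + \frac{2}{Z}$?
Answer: $\frac{\sqrt{849}}{3} \approx 9.7125$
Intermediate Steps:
$L{\left(Z \right)} = \frac{2}{Z} - \frac{Z}{3}$ ($L{\left(Z \right)} = Z \left(- \frac{1}{3}\right) + \frac{2}{Z} = - \frac{Z}{3} + \frac{2}{Z} = \frac{2}{Z} - \frac{Z}{3}$)
$C{\left(V \right)} = \frac{1}{3} + V$ ($C{\left(V \right)} = \left(\frac{2}{-3} - -1\right) + V = \left(2 \left(- \frac{1}{3}\right) + 1\right) + V = \left(- \frac{2}{3} + 1\right) + V = \frac{1}{3} + V$)
$\sqrt{X + C{\left(w{\left(m{\left(1,6 \right)},-5 \right)} \right)}} = \sqrt{99 + \left(\frac{1}{3} - 5\right)} = \sqrt{99 - \frac{14}{3}} = \sqrt{\frac{283}{3}} = \frac{\sqrt{849}}{3}$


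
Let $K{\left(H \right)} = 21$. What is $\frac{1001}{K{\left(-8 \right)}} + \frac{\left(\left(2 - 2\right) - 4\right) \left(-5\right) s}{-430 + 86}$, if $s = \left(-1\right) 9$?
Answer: $\frac{12433}{258} \approx 48.19$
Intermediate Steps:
$s = -9$
$\frac{1001}{K{\left(-8 \right)}} + \frac{\left(\left(2 - 2\right) - 4\right) \left(-5\right) s}{-430 + 86} = \frac{1001}{21} + \frac{\left(\left(2 - 2\right) - 4\right) \left(-5\right) \left(-9\right)}{-430 + 86} = 1001 \cdot \frac{1}{21} + \frac{\left(0 - 4\right) \left(-5\right) \left(-9\right)}{-344} = \frac{143}{3} + \left(-4\right) \left(-5\right) \left(-9\right) \left(- \frac{1}{344}\right) = \frac{143}{3} + 20 \left(-9\right) \left(- \frac{1}{344}\right) = \frac{143}{3} - - \frac{45}{86} = \frac{143}{3} + \frac{45}{86} = \frac{12433}{258}$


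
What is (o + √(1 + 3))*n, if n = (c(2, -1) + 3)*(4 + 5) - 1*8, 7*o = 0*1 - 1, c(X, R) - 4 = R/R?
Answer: 832/7 ≈ 118.86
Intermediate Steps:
c(X, R) = 5 (c(X, R) = 4 + R/R = 4 + 1 = 5)
o = -⅐ (o = (0*1 - 1)/7 = (0 - 1)/7 = (⅐)*(-1) = -⅐ ≈ -0.14286)
n = 64 (n = (5 + 3)*(4 + 5) - 1*8 = 8*9 - 8 = 72 - 8 = 64)
(o + √(1 + 3))*n = (-⅐ + √(1 + 3))*64 = (-⅐ + √4)*64 = (-⅐ + 2)*64 = (13/7)*64 = 832/7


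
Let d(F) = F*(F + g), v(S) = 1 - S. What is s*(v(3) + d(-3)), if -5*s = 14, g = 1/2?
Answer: -77/5 ≈ -15.400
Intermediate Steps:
g = ½ ≈ 0.50000
s = -14/5 (s = -⅕*14 = -14/5 ≈ -2.8000)
d(F) = F*(½ + F) (d(F) = F*(F + ½) = F*(½ + F))
s*(v(3) + d(-3)) = -14*((1 - 1*3) - 3*(½ - 3))/5 = -14*((1 - 3) - 3*(-5/2))/5 = -14*(-2 + 15/2)/5 = -14/5*11/2 = -77/5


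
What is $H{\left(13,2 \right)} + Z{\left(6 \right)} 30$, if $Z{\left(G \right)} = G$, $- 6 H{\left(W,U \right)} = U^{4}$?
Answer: $\frac{532}{3} \approx 177.33$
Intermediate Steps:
$H{\left(W,U \right)} = - \frac{U^{4}}{6}$
$H{\left(13,2 \right)} + Z{\left(6 \right)} 30 = - \frac{2^{4}}{6} + 6 \cdot 30 = \left(- \frac{1}{6}\right) 16 + 180 = - \frac{8}{3} + 180 = \frac{532}{3}$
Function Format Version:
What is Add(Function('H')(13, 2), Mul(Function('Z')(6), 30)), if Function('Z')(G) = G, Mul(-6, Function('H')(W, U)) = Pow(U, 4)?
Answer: Rational(532, 3) ≈ 177.33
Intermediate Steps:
Function('H')(W, U) = Mul(Rational(-1, 6), Pow(U, 4))
Add(Function('H')(13, 2), Mul(Function('Z')(6), 30)) = Add(Mul(Rational(-1, 6), Pow(2, 4)), Mul(6, 30)) = Add(Mul(Rational(-1, 6), 16), 180) = Add(Rational(-8, 3), 180) = Rational(532, 3)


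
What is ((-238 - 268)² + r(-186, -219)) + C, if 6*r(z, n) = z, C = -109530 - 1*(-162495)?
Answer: 308970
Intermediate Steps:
C = 52965 (C = -109530 + 162495 = 52965)
r(z, n) = z/6
((-238 - 268)² + r(-186, -219)) + C = ((-238 - 268)² + (⅙)*(-186)) + 52965 = ((-506)² - 31) + 52965 = (256036 - 31) + 52965 = 256005 + 52965 = 308970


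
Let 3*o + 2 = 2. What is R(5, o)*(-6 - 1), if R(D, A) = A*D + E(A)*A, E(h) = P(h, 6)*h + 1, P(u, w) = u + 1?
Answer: 0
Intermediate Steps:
P(u, w) = 1 + u
o = 0 (o = -⅔ + (⅓)*2 = -⅔ + ⅔ = 0)
E(h) = 1 + h*(1 + h) (E(h) = (1 + h)*h + 1 = h*(1 + h) + 1 = 1 + h*(1 + h))
R(D, A) = A*D + A*(1 + A*(1 + A)) (R(D, A) = A*D + (1 + A*(1 + A))*A = A*D + A*(1 + A*(1 + A)))
R(5, o)*(-6 - 1) = (0*(1 + 5 + 0*(1 + 0)))*(-6 - 1) = (0*(1 + 5 + 0*1))*(-7) = (0*(1 + 5 + 0))*(-7) = (0*6)*(-7) = 0*(-7) = 0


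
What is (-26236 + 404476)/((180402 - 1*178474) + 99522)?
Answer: 37824/10145 ≈ 3.7283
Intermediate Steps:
(-26236 + 404476)/((180402 - 1*178474) + 99522) = 378240/((180402 - 178474) + 99522) = 378240/(1928 + 99522) = 378240/101450 = 378240*(1/101450) = 37824/10145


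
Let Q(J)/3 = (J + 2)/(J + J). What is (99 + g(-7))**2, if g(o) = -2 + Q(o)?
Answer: 1885129/196 ≈ 9618.0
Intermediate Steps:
Q(J) = 3*(2 + J)/(2*J) (Q(J) = 3*((J + 2)/(J + J)) = 3*((2 + J)/((2*J))) = 3*((2 + J)*(1/(2*J))) = 3*((2 + J)/(2*J)) = 3*(2 + J)/(2*J))
g(o) = -1/2 + 3/o (g(o) = -2 + (3/2 + 3/o) = -1/2 + 3/o)
(99 + g(-7))**2 = (99 + (1/2)*(6 - 1*(-7))/(-7))**2 = (99 + (1/2)*(-1/7)*(6 + 7))**2 = (99 + (1/2)*(-1/7)*13)**2 = (99 - 13/14)**2 = (1373/14)**2 = 1885129/196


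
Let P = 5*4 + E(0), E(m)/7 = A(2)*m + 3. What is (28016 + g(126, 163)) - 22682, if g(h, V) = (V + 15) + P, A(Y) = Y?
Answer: 5553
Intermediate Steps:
E(m) = 21 + 14*m (E(m) = 7*(2*m + 3) = 7*(3 + 2*m) = 21 + 14*m)
P = 41 (P = 5*4 + (21 + 14*0) = 20 + (21 + 0) = 20 + 21 = 41)
g(h, V) = 56 + V (g(h, V) = (V + 15) + 41 = (15 + V) + 41 = 56 + V)
(28016 + g(126, 163)) - 22682 = (28016 + (56 + 163)) - 22682 = (28016 + 219) - 22682 = 28235 - 22682 = 5553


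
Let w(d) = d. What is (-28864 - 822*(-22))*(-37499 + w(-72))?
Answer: 405015380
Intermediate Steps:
(-28864 - 822*(-22))*(-37499 + w(-72)) = (-28864 - 822*(-22))*(-37499 - 72) = (-28864 + 18084)*(-37571) = -10780*(-37571) = 405015380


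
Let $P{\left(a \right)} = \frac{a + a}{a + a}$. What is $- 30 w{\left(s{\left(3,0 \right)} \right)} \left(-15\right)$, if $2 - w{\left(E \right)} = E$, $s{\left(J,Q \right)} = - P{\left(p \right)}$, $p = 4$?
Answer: $1350$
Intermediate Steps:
$P{\left(a \right)} = 1$ ($P{\left(a \right)} = \frac{2 a}{2 a} = 2 a \frac{1}{2 a} = 1$)
$s{\left(J,Q \right)} = -1$ ($s{\left(J,Q \right)} = \left(-1\right) 1 = -1$)
$w{\left(E \right)} = 2 - E$
$- 30 w{\left(s{\left(3,0 \right)} \right)} \left(-15\right) = - 30 \left(2 - -1\right) \left(-15\right) = - 30 \left(2 + 1\right) \left(-15\right) = \left(-30\right) 3 \left(-15\right) = \left(-90\right) \left(-15\right) = 1350$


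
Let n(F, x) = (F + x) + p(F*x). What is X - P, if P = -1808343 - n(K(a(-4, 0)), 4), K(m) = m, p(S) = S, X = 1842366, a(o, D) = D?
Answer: 3650713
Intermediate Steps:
n(F, x) = F + x + F*x (n(F, x) = (F + x) + F*x = F + x + F*x)
P = -1808347 (P = -1808343 - (0 + 4 + 0*4) = -1808343 - (0 + 4 + 0) = -1808343 - 1*4 = -1808343 - 4 = -1808347)
X - P = 1842366 - 1*(-1808347) = 1842366 + 1808347 = 3650713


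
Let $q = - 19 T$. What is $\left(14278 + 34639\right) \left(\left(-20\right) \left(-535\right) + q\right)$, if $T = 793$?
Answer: $-213620539$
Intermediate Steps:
$q = -15067$ ($q = \left(-19\right) 793 = -15067$)
$\left(14278 + 34639\right) \left(\left(-20\right) \left(-535\right) + q\right) = \left(14278 + 34639\right) \left(\left(-20\right) \left(-535\right) - 15067\right) = 48917 \left(10700 - 15067\right) = 48917 \left(-4367\right) = -213620539$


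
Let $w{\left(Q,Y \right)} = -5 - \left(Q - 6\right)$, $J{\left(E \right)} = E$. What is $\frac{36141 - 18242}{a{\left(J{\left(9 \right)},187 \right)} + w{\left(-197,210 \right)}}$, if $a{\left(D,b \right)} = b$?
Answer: $\frac{2557}{55} \approx 46.491$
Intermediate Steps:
$w{\left(Q,Y \right)} = 1 - Q$ ($w{\left(Q,Y \right)} = -5 - \left(-6 + Q\right) = 1 - Q$)
$\frac{36141 - 18242}{a{\left(J{\left(9 \right)},187 \right)} + w{\left(-197,210 \right)}} = \frac{36141 - 18242}{187 + \left(1 - -197\right)} = \frac{17899}{187 + \left(1 + 197\right)} = \frac{17899}{187 + 198} = \frac{17899}{385} = 17899 \cdot \frac{1}{385} = \frac{2557}{55}$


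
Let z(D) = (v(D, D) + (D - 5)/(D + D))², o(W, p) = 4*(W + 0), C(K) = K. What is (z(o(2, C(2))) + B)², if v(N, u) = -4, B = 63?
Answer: 393982801/65536 ≈ 6011.7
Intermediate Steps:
o(W, p) = 4*W
z(D) = (-4 + (-5 + D)/(2*D))² (z(D) = (-4 + (D - 5)/(D + D))² = (-4 + (-5 + D)/((2*D)))² = (-4 + (-5 + D)*(1/(2*D)))² = (-4 + (-5 + D)/(2*D))²)
(z(o(2, C(2))) + B)² = ((5 + 7*(4*2))²/(4*(4*2)²) + 63)² = ((¼)*(5 + 7*8)²/8² + 63)² = ((¼)*(1/64)*(5 + 56)² + 63)² = ((¼)*(1/64)*61² + 63)² = ((¼)*(1/64)*3721 + 63)² = (3721/256 + 63)² = (19849/256)² = 393982801/65536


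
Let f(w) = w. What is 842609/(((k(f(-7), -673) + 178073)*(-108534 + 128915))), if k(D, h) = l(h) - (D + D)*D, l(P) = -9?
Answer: 842609/3627125046 ≈ 0.00023231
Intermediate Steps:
k(D, h) = -9 - 2*D² (k(D, h) = -9 - (D + D)*D = -9 - 2*D*D = -9 - 2*D²)
842609/(((k(f(-7), -673) + 178073)*(-108534 + 128915))) = 842609/((((-9 - 2*(-7)²) + 178073)*(-108534 + 128915))) = 842609/((((-9 - 2*49) + 178073)*20381)) = 842609/((((-9 - 98) + 178073)*20381)) = 842609/(((-107 + 178073)*20381)) = 842609/((177966*20381)) = 842609/3627125046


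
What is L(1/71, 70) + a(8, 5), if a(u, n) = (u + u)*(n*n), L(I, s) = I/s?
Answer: 1988001/4970 ≈ 400.00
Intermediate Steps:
a(u, n) = 2*u*n² (a(u, n) = (2*u)*n² = 2*u*n²)
L(1/71, 70) + a(8, 5) = 1/(71*70) + 2*8*5² = (1/71)*(1/70) + 2*8*25 = 1/4970 + 400 = 1988001/4970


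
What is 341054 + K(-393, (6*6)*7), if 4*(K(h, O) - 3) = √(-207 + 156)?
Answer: 341057 + I*√51/4 ≈ 3.4106e+5 + 1.7854*I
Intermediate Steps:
K(h, O) = 3 + I*√51/4 (K(h, O) = 3 + √(-207 + 156)/4 = 3 + √(-51)/4 = 3 + (I*√51)/4 = 3 + I*√51/4)
341054 + K(-393, (6*6)*7) = 341054 + (3 + I*√51/4) = 341057 + I*√51/4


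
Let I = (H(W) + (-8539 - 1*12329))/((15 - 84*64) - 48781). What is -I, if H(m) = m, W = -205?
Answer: -21073/54142 ≈ -0.38922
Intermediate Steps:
I = 21073/54142 (I = (-205 + (-8539 - 1*12329))/((15 - 84*64) - 48781) = (-205 + (-8539 - 12329))/((15 - 5376) - 48781) = (-205 - 20868)/(-5361 - 48781) = -21073/(-54142) = -21073*(-1/54142) = 21073/54142 ≈ 0.38922)
-I = -1*21073/54142 = -21073/54142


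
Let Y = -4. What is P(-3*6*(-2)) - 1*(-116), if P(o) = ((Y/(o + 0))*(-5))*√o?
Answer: 358/3 ≈ 119.33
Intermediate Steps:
P(o) = 20/√o (P(o) = ((-4/(o + 0))*(-5))*√o = ((-4/o)*(-5))*√o = (-4/o*(-5))*√o = (20/o)*√o = 20/√o)
P(-3*6*(-2)) - 1*(-116) = 20/√(-3*6*(-2)) - 1*(-116) = 20/√(-18*(-2)) + 116 = 20/√36 + 116 = 20*(⅙) + 116 = 10/3 + 116 = 358/3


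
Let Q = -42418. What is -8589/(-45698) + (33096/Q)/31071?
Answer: 1886421523889/10038096390874 ≈ 0.18793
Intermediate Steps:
-8589/(-45698) + (33096/Q)/31071 = -8589/(-45698) + (33096/(-42418))/31071 = -8589*(-1/45698) + (33096*(-1/42418))*(1/31071) = 8589/45698 - 16548/21209*1/31071 = 8589/45698 - 5516/219661613 = 1886421523889/10038096390874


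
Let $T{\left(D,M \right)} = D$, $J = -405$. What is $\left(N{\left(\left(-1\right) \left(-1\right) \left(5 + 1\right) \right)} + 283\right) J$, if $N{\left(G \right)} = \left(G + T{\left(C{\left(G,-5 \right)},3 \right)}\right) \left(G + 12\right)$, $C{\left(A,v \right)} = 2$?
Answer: $-172935$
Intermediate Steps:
$N{\left(G \right)} = \left(2 + G\right) \left(12 + G\right)$ ($N{\left(G \right)} = \left(G + 2\right) \left(G + 12\right) = \left(2 + G\right) \left(12 + G\right)$)
$\left(N{\left(\left(-1\right) \left(-1\right) \left(5 + 1\right) \right)} + 283\right) J = \left(\left(24 + \left(\left(-1\right) \left(-1\right) \left(5 + 1\right)\right)^{2} + 14 \left(-1\right) \left(-1\right) \left(5 + 1\right)\right) + 283\right) \left(-405\right) = \left(\left(24 + \left(1 \cdot 6\right)^{2} + 14 \cdot 1 \cdot 6\right) + 283\right) \left(-405\right) = \left(\left(24 + 6^{2} + 14 \cdot 6\right) + 283\right) \left(-405\right) = \left(\left(24 + 36 + 84\right) + 283\right) \left(-405\right) = \left(144 + 283\right) \left(-405\right) = 427 \left(-405\right) = -172935$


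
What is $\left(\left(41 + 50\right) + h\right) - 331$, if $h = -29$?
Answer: $-269$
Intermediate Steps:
$\left(\left(41 + 50\right) + h\right) - 331 = \left(\left(41 + 50\right) - 29\right) - 331 = \left(91 - 29\right) - 331 = 62 - 331 = -269$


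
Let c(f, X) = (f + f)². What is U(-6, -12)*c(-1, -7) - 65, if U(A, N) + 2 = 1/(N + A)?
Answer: -659/9 ≈ -73.222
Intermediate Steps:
c(f, X) = 4*f² (c(f, X) = (2*f)² = 4*f²)
U(A, N) = -2 + 1/(A + N) (U(A, N) = -2 + 1/(N + A) = -2 + 1/(A + N))
U(-6, -12)*c(-1, -7) - 65 = ((1 - 2*(-6) - 2*(-12))/(-6 - 12))*(4*(-1)²) - 65 = ((1 + 12 + 24)/(-18))*(4*1) - 65 = -1/18*37*4 - 65 = -37/18*4 - 65 = -74/9 - 65 = -659/9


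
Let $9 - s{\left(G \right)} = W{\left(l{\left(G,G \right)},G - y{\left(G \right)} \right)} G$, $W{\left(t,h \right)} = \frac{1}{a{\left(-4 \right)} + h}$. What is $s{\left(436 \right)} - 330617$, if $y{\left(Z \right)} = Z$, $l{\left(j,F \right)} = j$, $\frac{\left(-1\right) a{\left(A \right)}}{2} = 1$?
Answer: $-330390$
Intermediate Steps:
$a{\left(A \right)} = -2$ ($a{\left(A \right)} = \left(-2\right) 1 = -2$)
$W{\left(t,h \right)} = \frac{1}{-2 + h}$
$s{\left(G \right)} = 9 + \frac{G}{2}$ ($s{\left(G \right)} = 9 - \frac{G}{-2 + \left(G - G\right)} = 9 - \frac{G}{-2 + 0} = 9 - \frac{G}{-2} = 9 - - \frac{G}{2} = 9 + \frac{G}{2}$)
$s{\left(436 \right)} - 330617 = \left(9 + \frac{1}{2} \cdot 436\right) - 330617 = \left(9 + 218\right) - 330617 = 227 - 330617 = -330390$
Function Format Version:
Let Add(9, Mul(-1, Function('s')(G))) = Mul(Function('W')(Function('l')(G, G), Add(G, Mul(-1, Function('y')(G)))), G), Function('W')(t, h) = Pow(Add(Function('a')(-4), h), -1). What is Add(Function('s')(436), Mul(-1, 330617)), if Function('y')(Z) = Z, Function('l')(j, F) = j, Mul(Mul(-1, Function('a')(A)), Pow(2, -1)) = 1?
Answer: -330390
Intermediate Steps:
Function('a')(A) = -2 (Function('a')(A) = Mul(-2, 1) = -2)
Function('W')(t, h) = Pow(Add(-2, h), -1)
Function('s')(G) = Add(9, Mul(Rational(1, 2), G)) (Function('s')(G) = Add(9, Mul(-1, Mul(Pow(Add(-2, Add(G, Mul(-1, G))), -1), G))) = Add(9, Mul(-1, Mul(Pow(Add(-2, 0), -1), G))) = Add(9, Mul(-1, Mul(Pow(-2, -1), G))) = Add(9, Mul(-1, Mul(Rational(-1, 2), G))) = Add(9, Mul(Rational(1, 2), G)))
Add(Function('s')(436), Mul(-1, 330617)) = Add(Add(9, Mul(Rational(1, 2), 436)), Mul(-1, 330617)) = Add(Add(9, 218), -330617) = Add(227, -330617) = -330390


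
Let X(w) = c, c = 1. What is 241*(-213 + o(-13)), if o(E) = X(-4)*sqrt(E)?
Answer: -51333 + 241*I*sqrt(13) ≈ -51333.0 + 868.94*I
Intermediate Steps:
X(w) = 1
o(E) = sqrt(E) (o(E) = 1*sqrt(E) = sqrt(E))
241*(-213 + o(-13)) = 241*(-213 + sqrt(-13)) = 241*(-213 + I*sqrt(13)) = -51333 + 241*I*sqrt(13)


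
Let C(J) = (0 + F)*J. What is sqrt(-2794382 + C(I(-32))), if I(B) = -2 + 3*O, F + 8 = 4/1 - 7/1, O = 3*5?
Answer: I*sqrt(2794855) ≈ 1671.8*I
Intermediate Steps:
O = 15
F = -11 (F = -8 + (4/1 - 7/1) = -8 + (4*1 - 7*1) = -8 + (4 - 7) = -8 - 3 = -11)
I(B) = 43 (I(B) = -2 + 3*15 = -2 + 45 = 43)
C(J) = -11*J (C(J) = (0 - 11)*J = -11*J)
sqrt(-2794382 + C(I(-32))) = sqrt(-2794382 - 11*43) = sqrt(-2794382 - 473) = sqrt(-2794855) = I*sqrt(2794855)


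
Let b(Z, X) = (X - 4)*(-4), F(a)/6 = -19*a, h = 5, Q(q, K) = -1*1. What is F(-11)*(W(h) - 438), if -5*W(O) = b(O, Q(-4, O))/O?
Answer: -2751276/5 ≈ -5.5026e+5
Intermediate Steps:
Q(q, K) = -1
F(a) = -114*a (F(a) = 6*(-19*a) = -114*a)
b(Z, X) = 16 - 4*X (b(Z, X) = (-4 + X)*(-4) = 16 - 4*X)
W(O) = -4/O (W(O) = -(16 - 4*(-1))/(5*O) = -(16 + 4)/(5*O) = -4/O)
F(-11)*(W(h) - 438) = (-114*(-11))*(-4/5 - 438) = 1254*(-4*1/5 - 438) = 1254*(-4/5 - 438) = 1254*(-2194/5) = -2751276/5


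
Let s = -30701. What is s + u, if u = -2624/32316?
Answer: -248034035/8079 ≈ -30701.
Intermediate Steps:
u = -656/8079 (u = -2624*1/32316 = -656/8079 ≈ -0.081198)
s + u = -30701 - 656/8079 = -248034035/8079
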